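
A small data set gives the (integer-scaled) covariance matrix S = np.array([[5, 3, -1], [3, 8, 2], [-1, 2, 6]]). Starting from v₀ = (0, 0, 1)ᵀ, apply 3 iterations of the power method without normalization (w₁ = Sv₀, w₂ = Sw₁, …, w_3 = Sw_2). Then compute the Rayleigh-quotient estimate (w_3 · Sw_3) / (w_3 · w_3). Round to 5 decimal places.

w1 = Sv₀ = (5·0 + 3·0 + (-1)·1; 3·0 + 8·0 + 2·1; (-1)·0 + 2·0 + 6·1) = (-1, 2, 6)
w2 = Sw1 = (5·(-1) + 3·2 + (-1)·6; 3·(-1) + 8·2 + 2·6; (-1)·(-1) + 2·2 + 6·6) = (-5, 25, 41)
w3 = Sw2 = (9, 267, 301)
Sw3 = (545, 2765, 2331)
w3·Sw3 = 9·545 + 267·2765 + 301·2331 = 1444791; w3·w3 = 9·9 + 267·267 + 301·301 = 161971
λ ≈ 1444791/161971 = 8.92006

λ ≈ 8.92006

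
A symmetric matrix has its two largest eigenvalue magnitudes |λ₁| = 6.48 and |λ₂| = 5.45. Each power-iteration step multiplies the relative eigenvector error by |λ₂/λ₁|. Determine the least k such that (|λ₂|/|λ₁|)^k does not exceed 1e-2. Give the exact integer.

27

|λ₂/λ₁| = 5.45/6.48 = 0.84105
Need k ≥ ln(1e-2) / ln(0.84105) = -4.6052 / -0.1731 ≈ 26.603
Smallest integer k satisfying the bound: 27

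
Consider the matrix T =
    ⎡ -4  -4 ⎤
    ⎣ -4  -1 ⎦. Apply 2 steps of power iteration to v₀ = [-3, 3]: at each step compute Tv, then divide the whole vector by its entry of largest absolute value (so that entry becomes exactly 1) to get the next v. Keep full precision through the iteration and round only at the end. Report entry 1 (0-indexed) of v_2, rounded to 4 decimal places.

0.2500

Tv0 = (0.00000, 9.00000); divide by 9.00000 → v1 = (0.00000, 1.00000)
Tv1 = (-4.00000, -1.00000); divide by -4.00000 → v2 = (1.00000, 0.25000)
Requested entry of v2: -9/-36 = 0.2500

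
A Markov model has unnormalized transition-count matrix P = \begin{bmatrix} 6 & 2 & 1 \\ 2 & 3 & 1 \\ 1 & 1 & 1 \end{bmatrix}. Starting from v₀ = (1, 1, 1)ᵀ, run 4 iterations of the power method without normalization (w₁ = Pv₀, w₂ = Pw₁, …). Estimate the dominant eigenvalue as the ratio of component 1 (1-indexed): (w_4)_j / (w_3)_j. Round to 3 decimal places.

λ ≈ 7.318

w1 = Pv₀ = (6·1 + 2·1 + 1·1; 2·1 + 3·1 + 1·1; 1·1 + 1·1 + 1·1) = (9, 6, 3)
w2 = Pw1 = (6·9 + 2·6 + 1·3; 2·9 + 3·6 + 1·3; 1·9 + 1·6 + 1·3) = (69, 39, 18)
w3 = Pw2 = (510, 273, 126)
w4 = Pw3 = (3732, 1965, 909)
Ratio at component: 3732 / 510 = 7.318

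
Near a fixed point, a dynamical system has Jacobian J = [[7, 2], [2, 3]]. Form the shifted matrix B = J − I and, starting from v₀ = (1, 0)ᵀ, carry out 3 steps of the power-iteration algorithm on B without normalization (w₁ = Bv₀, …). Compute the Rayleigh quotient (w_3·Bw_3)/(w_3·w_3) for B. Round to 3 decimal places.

μ ≈ 6.828

B = J − I has rows (6, 2); (2, 2)
w1 = Bv₀ = (6, 2)
w2 = Bw1 = (40, 16)
w3 = Bw2 = (272, 112)
Bw3 = (1856, 768)
w3·Bw3 = 590848; w3·w3 = 86528; μ ≈ 590848/86528 = 6.828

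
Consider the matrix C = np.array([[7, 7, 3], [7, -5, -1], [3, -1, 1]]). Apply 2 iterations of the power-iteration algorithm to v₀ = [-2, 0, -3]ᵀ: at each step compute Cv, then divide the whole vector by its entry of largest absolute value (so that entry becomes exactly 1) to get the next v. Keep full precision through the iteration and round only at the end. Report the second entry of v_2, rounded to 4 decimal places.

0.3660

Cv0 = (-23.00000, -11.00000, -9.00000); divide by -23.00000 → v1 = (1.00000, 0.47826, 0.39130)
Cv1 = (11.52174, 4.21739, 2.91304); divide by 11.52174 → v2 = (1.00000, 0.36604, 0.25283)
Requested entry of v2: -97/-265 = 0.3660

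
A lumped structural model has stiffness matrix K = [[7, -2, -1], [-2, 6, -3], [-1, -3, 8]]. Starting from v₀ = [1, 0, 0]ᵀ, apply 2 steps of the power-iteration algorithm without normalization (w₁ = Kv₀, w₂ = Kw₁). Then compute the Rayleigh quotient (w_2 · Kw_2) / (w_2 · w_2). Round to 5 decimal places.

w1 = Kv₀ = (7·1 + (-2)·0 + (-1)·0; (-2)·1 + 6·0 + (-3)·0; (-1)·1 + (-3)·0 + 8·0) = (7, -2, -1)
w2 = Kw1 = (7·7 + (-2)·(-2) + (-1)·(-1); (-2)·7 + 6·(-2) + (-3)·(-1); (-1)·7 + (-3)·(-2) + 8·(-1)) = (54, -23, -9)
Kw2 = (433, -219, -57)
w2·Kw2 = 54·433 + (-23)·(-219) + (-9)·(-57) = 28932; w2·w2 = 54·54 + (-23)·(-23) + (-9)·(-9) = 3526
λ ≈ 28932/3526 = 8.20533

8.20533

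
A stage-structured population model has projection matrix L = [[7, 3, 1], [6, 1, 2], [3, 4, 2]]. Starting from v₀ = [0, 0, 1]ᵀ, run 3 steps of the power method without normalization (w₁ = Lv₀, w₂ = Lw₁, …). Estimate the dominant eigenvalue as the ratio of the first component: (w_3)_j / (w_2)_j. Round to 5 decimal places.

λ ≈ 10.40000

w1 = Lv₀ = (1, 2, 2)
w2 = Lw1 = (15, 12, 15)
w3 = Lw2 = (156, 132, 123)
Ratio at component: 156 / 15 = 10.40000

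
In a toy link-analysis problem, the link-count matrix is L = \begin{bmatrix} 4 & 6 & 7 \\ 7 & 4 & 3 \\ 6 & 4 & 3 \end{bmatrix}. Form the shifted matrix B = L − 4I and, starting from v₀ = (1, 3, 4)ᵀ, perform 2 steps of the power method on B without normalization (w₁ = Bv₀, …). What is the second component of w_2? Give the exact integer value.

B = L − 4I has rows (0, 6, 7); (7, 0, 3); (6, 4, -1)
w1 = Bv₀ = (0·1 + 6·3 + 7·4; 7·1 + 0·3 + 3·4; 6·1 + 4·3 + (-1)·4) = (46, 19, 14)
w2 = Bw1 = (0·46 + 6·19 + 7·14; 7·46 + 0·19 + 3·14; 6·46 + 4·19 + (-1)·14) = (212, 364, 338)
Requested component of w2: 364

364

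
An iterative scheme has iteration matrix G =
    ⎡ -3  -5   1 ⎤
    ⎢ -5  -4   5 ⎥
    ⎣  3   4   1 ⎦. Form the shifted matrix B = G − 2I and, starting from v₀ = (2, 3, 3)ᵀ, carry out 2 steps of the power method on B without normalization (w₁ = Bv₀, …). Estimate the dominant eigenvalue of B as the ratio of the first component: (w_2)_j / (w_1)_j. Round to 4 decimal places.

μ ≈ -8.6364

B = G − 2I has rows (-5, -5, 1); (-5, -6, 5); (3, 4, -1)
w1 = Bv₀ = ((-5)·2 + (-5)·3 + 1·3; (-5)·2 + (-6)·3 + 5·3; 3·2 + 4·3 + (-1)·3) = (-22, -13, 15)
w2 = Bw1 = ((-5)·(-22) + (-5)·(-13) + 1·15; (-5)·(-22) + (-6)·(-13) + 5·15; 3·(-22) + 4·(-13) + (-1)·15) = (190, 263, -133)
Ratio: 190/-22 = -8.6364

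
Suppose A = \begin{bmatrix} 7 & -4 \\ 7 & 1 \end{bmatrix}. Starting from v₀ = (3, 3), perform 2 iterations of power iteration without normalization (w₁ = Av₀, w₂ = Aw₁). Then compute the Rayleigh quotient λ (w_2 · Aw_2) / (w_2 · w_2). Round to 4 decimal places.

w1 = Av₀ = (7·3 + (-4)·3; 7·3 + 1·3) = (9, 24)
w2 = Aw1 = (7·9 + (-4)·24; 7·9 + 1·24) = (-33, 87)
Aw2 = (-579, -144)
w2·Aw2 = (-33)·(-579) + 87·(-144) = 6579; w2·w2 = (-33)·(-33) + 87·87 = 8658
λ ≈ 6579/8658 = 0.7599

0.7599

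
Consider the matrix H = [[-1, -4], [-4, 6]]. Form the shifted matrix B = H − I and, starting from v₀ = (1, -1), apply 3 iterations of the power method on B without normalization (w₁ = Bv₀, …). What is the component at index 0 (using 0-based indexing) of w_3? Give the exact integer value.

148

B = H − I has rows (-2, -4); (-4, 5)
w1 = Bv₀ = (2, -9)
w2 = Bw1 = (32, -53)
w3 = Bw2 = (148, -393)
Requested component of w3: 148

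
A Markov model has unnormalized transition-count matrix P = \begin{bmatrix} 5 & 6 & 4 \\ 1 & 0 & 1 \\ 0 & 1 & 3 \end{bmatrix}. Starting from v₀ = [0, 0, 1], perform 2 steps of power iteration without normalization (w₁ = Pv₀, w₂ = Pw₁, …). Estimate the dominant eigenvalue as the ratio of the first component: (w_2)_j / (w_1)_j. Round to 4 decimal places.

λ ≈ 9.5000

w1 = Pv₀ = (5·0 + 6·0 + 4·1; 1·0 + 0·0 + 1·1; 0·0 + 1·0 + 3·1) = (4, 1, 3)
w2 = Pw1 = (5·4 + 6·1 + 4·3; 1·4 + 0·1 + 1·3; 0·4 + 1·1 + 3·3) = (38, 7, 10)
Ratio at component: 38 / 4 = 9.5000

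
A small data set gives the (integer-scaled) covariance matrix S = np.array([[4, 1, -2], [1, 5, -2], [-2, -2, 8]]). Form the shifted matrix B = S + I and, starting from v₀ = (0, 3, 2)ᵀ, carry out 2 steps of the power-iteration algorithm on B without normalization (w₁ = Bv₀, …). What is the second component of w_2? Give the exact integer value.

59

B = S + I has rows (5, 1, -2); (1, 6, -2); (-2, -2, 9)
w1 = Bv₀ = (5·0 + 1·3 + (-2)·2; 1·0 + 6·3 + (-2)·2; (-2)·0 + (-2)·3 + 9·2) = (-1, 14, 12)
w2 = Bw1 = (5·(-1) + 1·14 + (-2)·12; 1·(-1) + 6·14 + (-2)·12; (-2)·(-1) + (-2)·14 + 9·12) = (-15, 59, 82)
Requested component of w2: 59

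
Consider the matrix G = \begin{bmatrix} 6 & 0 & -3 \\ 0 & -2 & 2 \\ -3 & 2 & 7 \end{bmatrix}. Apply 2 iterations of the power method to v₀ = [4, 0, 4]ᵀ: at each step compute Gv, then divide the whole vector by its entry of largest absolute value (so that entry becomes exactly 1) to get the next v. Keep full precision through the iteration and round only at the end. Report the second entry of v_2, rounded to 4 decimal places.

Gv0 = (12.00000, 8.00000, 16.00000); divide by 16.00000 → v1 = (0.75000, 0.50000, 1.00000)
Gv1 = (1.50000, 1.00000, 5.75000); divide by 5.75000 → v2 = (0.26087, 0.17391, 1.00000)
Requested entry of v2: 16/92 = 0.1739

0.1739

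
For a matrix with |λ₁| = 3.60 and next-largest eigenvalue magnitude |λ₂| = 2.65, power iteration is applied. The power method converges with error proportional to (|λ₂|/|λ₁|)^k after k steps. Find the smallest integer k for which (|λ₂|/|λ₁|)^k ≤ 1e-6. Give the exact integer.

46

|λ₂/λ₁| = 2.65/3.60 = 0.73611
Need k ≥ ln(1e-6) / ln(0.73611) = -13.8155 / -0.3064 ≈ 45.094
Smallest integer k satisfying the bound: 46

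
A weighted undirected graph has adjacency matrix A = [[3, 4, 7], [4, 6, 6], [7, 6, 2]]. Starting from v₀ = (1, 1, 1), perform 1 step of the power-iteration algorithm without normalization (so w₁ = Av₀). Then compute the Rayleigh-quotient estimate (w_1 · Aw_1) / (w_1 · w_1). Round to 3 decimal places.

15.046

w1 = Av₀ = (3·1 + 4·1 + 7·1; 4·1 + 6·1 + 6·1; 7·1 + 6·1 + 2·1) = (14, 16, 15)
Aw1 = (211, 242, 224)
w1·Aw1 = 14·211 + 16·242 + 15·224 = 10186; w1·w1 = 14·14 + 16·16 + 15·15 = 677
λ ≈ 10186/677 = 15.046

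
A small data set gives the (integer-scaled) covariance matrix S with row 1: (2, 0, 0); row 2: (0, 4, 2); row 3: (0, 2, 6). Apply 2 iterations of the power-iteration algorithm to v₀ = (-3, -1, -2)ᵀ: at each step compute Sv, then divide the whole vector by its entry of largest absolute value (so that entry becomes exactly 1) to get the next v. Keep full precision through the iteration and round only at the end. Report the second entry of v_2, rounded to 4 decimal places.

Sv0 = (-6.00000, -8.00000, -14.00000); divide by -14.00000 → v1 = (0.42857, 0.57143, 1.00000)
Sv1 = (0.85714, 4.28571, 7.14286); divide by 7.14286 → v2 = (0.12000, 0.60000, 1.00000)
Requested entry of v2: -60/-100 = 0.6000

0.6000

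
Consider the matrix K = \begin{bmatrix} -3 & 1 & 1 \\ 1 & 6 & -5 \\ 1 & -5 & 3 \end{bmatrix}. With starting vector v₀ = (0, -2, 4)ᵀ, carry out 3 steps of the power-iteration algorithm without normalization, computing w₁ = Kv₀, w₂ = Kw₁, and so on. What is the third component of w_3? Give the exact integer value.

w1 = Kv₀ = ((-3)·0 + 1·(-2) + 1·4; 1·0 + 6·(-2) + (-5)·4; 1·0 + (-5)·(-2) + 3·4) = (2, -32, 22)
w2 = Kw1 = ((-3)·2 + 1·(-32) + 1·22; 1·2 + 6·(-32) + (-5)·22; 1·2 + (-5)·(-32) + 3·22) = (-16, -300, 228)
w3 = Kw2 = (-24, -2956, 2168)
The requested component of w3 is 2168.

2168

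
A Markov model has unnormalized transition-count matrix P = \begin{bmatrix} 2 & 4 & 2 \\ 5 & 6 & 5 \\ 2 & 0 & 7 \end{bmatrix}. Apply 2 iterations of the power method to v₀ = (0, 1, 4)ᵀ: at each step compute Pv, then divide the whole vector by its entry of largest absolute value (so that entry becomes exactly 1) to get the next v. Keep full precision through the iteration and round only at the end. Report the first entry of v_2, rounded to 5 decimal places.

0.51685

Pv0 = (12.000000, 26.000000, 28.000000); divide by 28.000000 → v1 = (0.428571, 0.928571, 1.000000)
Pv1 = (6.571429, 12.714286, 7.857143); divide by 12.714286 → v2 = (0.516854, 1.000000, 0.617978)
Requested entry of v2: 184/356 = 0.51685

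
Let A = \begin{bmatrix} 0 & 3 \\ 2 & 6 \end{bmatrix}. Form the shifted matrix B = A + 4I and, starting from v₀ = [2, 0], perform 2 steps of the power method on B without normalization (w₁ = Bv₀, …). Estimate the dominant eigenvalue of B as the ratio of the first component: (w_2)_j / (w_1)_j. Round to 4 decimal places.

5.5000

B = A + 4I has rows (4, 3); (2, 10)
w1 = Bv₀ = (4·2 + 3·0; 2·2 + 10·0) = (8, 4)
w2 = Bw1 = (4·8 + 3·4; 2·8 + 10·4) = (44, 56)
Ratio: 44/8 = 5.5000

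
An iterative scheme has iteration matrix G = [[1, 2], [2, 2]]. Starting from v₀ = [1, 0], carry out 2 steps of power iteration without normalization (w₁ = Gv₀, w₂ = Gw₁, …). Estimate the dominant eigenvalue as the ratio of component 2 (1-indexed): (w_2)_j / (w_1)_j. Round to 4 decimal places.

w1 = Gv₀ = (1, 2)
w2 = Gw1 = (5, 6)
Ratio at component: 6 / 2 = 3.0000

3.0000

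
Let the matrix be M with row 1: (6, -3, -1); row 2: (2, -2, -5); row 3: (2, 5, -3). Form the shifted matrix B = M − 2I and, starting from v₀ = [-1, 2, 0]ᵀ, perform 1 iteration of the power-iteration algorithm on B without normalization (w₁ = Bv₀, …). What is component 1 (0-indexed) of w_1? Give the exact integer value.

-10

B = M − 2I has rows (4, -3, -1); (2, -4, -5); (2, 5, -5)
w1 = Bv₀ = (4·(-1) + (-3)·2 + (-1)·0; 2·(-1) + (-4)·2 + (-5)·0; 2·(-1) + 5·2 + (-5)·0) = (-10, -10, 8)
Requested component of w1: -10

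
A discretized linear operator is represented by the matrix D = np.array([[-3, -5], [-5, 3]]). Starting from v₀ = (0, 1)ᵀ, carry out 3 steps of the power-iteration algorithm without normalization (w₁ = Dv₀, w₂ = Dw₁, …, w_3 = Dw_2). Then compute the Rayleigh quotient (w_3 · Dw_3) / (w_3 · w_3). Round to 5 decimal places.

3.00000

w1 = Dv₀ = (-5, 3)
w2 = Dw1 = (0, 34)
w3 = Dw2 = (-170, 102)
Dw3 = (0, 1156)
w3·Dw3 = (-170)·0 + 102·1156 = 117912; w3·w3 = (-170)·(-170) + 102·102 = 39304
λ ≈ 117912/39304 = 3.00000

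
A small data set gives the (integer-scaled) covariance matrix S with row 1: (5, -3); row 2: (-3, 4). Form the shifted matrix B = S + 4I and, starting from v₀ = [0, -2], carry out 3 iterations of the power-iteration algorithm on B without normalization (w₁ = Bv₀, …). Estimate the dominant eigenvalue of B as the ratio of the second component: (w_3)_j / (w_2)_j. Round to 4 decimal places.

B = S + 4I has rows (9, -3); (-3, 8)
w1 = Bv₀ = (6, -16)
w2 = Bw1 = (102, -146)
w3 = Bw2 = (1356, -1474)
Ratio: -1474/-146 = 10.0959

10.0959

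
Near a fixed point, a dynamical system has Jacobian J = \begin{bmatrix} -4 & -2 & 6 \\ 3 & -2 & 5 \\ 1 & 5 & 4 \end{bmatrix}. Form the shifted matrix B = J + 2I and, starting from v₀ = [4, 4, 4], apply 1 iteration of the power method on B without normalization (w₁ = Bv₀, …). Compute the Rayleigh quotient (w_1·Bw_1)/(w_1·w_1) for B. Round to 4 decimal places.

B = J + 2I has rows (-2, -2, 6); (3, 0, 5); (1, 5, 6)
w1 = Bv₀ = ((-2)·4 + (-2)·4 + 6·4; 3·4 + 0·4 + 5·4; 1·4 + 5·4 + 6·4) = (8, 32, 48)
Bw1 = (208, 264, 456)
w1·Bw1 = 32000; w1·w1 = 3392; μ ≈ 32000/3392 = 9.4340

9.4340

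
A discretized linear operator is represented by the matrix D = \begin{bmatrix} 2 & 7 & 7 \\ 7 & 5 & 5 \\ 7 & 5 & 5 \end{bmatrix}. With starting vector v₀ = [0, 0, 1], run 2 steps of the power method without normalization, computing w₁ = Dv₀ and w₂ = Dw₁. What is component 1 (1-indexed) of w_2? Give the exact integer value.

84

w1 = Dv₀ = (2·0 + 7·0 + 7·1; 7·0 + 5·0 + 5·1; 7·0 + 5·0 + 5·1) = (7, 5, 5)
w2 = Dw1 = (2·7 + 7·5 + 7·5; 7·7 + 5·5 + 5·5; 7·7 + 5·5 + 5·5) = (84, 99, 99)
The requested component of w2 is 84.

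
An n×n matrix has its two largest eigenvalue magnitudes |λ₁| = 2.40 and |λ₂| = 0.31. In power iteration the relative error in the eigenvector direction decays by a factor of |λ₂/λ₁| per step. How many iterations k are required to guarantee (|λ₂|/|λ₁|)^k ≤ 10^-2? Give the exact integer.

|λ₂/λ₁| = 0.31/2.40 = 0.12917
Need k ≥ ln(10^-2) / ln(0.12917) = -4.6052 / -2.0467 ≈ 2.250
Smallest integer k satisfying the bound: 3

3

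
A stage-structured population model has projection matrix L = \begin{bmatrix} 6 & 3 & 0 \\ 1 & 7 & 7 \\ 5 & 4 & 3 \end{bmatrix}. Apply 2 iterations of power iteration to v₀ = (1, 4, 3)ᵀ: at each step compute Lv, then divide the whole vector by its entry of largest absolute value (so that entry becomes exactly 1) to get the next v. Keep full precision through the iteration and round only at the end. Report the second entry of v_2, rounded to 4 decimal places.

1.0000

Lv0 = (18.00000, 50.00000, 30.00000); divide by 50.00000 → v1 = (0.36000, 1.00000, 0.60000)
Lv1 = (5.16000, 11.56000, 7.60000); divide by 11.56000 → v2 = (0.44637, 1.00000, 0.65744)
Requested entry of v2: 578/578 = 1.0000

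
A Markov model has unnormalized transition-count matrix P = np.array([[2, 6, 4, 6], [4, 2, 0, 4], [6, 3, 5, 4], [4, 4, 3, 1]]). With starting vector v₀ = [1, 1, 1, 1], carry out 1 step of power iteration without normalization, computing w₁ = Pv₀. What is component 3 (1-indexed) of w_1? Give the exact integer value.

18

w1 = Pv₀ = (18, 10, 18, 12)
The requested component of w1 is 18.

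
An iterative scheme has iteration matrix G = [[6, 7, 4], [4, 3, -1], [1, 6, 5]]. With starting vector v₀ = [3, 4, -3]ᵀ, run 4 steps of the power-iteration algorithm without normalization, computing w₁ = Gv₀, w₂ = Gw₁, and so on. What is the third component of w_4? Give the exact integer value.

32598

w1 = Gv₀ = (34, 27, 12)
w2 = Gw1 = (441, 205, 256)
w3 = Gw2 = (5105, 2123, 2951)
w4 = Gw3 = (57295, 23838, 32598)
The requested component of w4 is 32598.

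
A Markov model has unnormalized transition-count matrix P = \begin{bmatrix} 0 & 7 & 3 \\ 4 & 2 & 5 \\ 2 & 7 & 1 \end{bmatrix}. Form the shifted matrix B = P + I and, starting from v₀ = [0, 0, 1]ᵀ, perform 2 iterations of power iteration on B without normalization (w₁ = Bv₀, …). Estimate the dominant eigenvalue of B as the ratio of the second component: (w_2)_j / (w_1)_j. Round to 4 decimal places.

7.4000

B = P + I has rows (1, 7, 3); (4, 3, 5); (2, 7, 2)
w1 = Bv₀ = (1·0 + 7·0 + 3·1; 4·0 + 3·0 + 5·1; 2·0 + 7·0 + 2·1) = (3, 5, 2)
w2 = Bw1 = (1·3 + 7·5 + 3·2; 4·3 + 3·5 + 5·2; 2·3 + 7·5 + 2·2) = (44, 37, 45)
Ratio: 37/5 = 7.4000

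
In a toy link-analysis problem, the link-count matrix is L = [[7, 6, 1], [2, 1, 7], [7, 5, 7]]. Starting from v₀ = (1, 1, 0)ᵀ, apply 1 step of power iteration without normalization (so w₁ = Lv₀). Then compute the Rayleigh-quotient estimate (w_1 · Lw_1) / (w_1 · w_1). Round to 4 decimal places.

w1 = Lv₀ = (7·1 + 6·1 + 1·0; 2·1 + 1·1 + 7·0; 7·1 + 5·1 + 7·0) = (13, 3, 12)
Lw1 = (121, 113, 190)
w1·Lw1 = 13·121 + 3·113 + 12·190 = 4192; w1·w1 = 13·13 + 3·3 + 12·12 = 322
λ ≈ 4192/322 = 13.0186

λ ≈ 13.0186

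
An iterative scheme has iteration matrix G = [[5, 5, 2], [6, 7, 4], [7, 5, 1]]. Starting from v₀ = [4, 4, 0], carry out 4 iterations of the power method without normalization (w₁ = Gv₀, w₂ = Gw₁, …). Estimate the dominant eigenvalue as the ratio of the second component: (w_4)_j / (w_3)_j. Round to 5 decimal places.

w1 = Gv₀ = (5·4 + 5·4 + 2·0; 6·4 + 7·4 + 4·0; 7·4 + 5·4 + 1·0) = (40, 52, 48)
w2 = Gw1 = (5·40 + 5·52 + 2·48; 6·40 + 7·52 + 4·48; 7·40 + 5·52 + 1·48) = (556, 796, 588)
w3 = Gw2 = (7936, 11260, 8460)
w4 = Gw3 = (112900, 160276, 120312)
Ratio at component: 160276 / 11260 = 14.23410

14.23410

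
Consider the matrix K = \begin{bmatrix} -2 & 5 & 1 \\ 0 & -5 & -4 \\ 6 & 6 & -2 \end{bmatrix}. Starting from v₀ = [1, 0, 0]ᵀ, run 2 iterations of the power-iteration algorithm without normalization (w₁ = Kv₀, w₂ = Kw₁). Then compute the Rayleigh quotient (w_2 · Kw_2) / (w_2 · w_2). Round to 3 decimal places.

-4.760

w1 = Kv₀ = ((-2)·1 + 5·0 + 1·0; 0·1 + (-5)·0 + (-4)·0; 6·1 + 6·0 + (-2)·0) = (-2, 0, 6)
w2 = Kw1 = ((-2)·(-2) + 5·0 + 1·6; 0·(-2) + (-5)·0 + (-4)·6; 6·(-2) + 6·0 + (-2)·6) = (10, -24, -24)
Kw2 = (-164, 216, -36)
w2·Kw2 = 10·(-164) + (-24)·216 + (-24)·(-36) = -5960; w2·w2 = 10·10 + (-24)·(-24) + (-24)·(-24) = 1252
λ ≈ -5960/1252 = -4.760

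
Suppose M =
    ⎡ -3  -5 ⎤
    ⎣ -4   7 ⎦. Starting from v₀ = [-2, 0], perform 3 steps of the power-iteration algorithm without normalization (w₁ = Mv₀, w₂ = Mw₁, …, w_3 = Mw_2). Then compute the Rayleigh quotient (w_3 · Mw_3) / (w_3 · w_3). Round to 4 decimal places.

w1 = Mv₀ = ((-3)·(-2) + (-5)·0; (-4)·(-2) + 7·0) = (6, 8)
w2 = Mw1 = ((-3)·6 + (-5)·8; (-4)·6 + 7·8) = (-58, 32)
w3 = Mw2 = (14, 456)
Mw3 = (-2322, 3136)
w3·Mw3 = 14·(-2322) + 456·3136 = 1397508; w3·w3 = 14·14 + 456·456 = 208132
λ ≈ 1397508/208132 = 6.7145

λ ≈ 6.7145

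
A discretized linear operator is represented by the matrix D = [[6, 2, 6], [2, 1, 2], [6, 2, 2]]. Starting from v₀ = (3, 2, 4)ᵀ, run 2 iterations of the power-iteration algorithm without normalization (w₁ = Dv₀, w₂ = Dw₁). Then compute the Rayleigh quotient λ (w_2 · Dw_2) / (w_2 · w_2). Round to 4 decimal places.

11.0957

w1 = Dv₀ = (6·3 + 2·2 + 6·4; 2·3 + 1·2 + 2·4; 6·3 + 2·2 + 2·4) = (46, 16, 30)
w2 = Dw1 = (6·46 + 2·16 + 6·30; 2·46 + 1·16 + 2·30; 6·46 + 2·16 + 2·30) = (488, 168, 368)
Dw2 = (5472, 1880, 4000)
w2·Dw2 = 488·5472 + 168·1880 + 368·4000 = 4458176; w2·w2 = 488·488 + 168·168 + 368·368 = 401792
λ ≈ 4458176/401792 = 11.0957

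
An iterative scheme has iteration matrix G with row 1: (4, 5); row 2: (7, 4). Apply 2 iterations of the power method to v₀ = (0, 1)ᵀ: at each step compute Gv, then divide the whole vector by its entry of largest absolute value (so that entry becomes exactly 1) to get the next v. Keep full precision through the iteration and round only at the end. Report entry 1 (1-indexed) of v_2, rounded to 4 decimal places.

Gv0 = (5.00000, 4.00000); divide by 5.00000 → v1 = (1.00000, 0.80000)
Gv1 = (8.00000, 10.20000); divide by 10.20000 → v2 = (0.78431, 1.00000)
Requested entry of v2: 40/51 = 0.7843

0.7843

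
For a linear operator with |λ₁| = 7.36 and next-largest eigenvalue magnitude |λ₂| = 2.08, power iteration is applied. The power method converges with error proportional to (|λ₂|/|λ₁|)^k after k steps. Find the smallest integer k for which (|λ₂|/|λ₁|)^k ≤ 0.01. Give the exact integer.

4

|λ₂/λ₁| = 2.08/7.36 = 0.28261
Need k ≥ ln(0.01) / ln(0.28261) = -4.6052 / -1.2637 ≈ 3.644
Smallest integer k satisfying the bound: 4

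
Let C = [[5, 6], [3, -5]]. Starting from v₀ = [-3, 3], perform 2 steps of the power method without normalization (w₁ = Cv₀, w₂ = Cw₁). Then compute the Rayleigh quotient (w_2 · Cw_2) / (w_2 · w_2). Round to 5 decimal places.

-4.50000

w1 = Cv₀ = (5·(-3) + 6·3; 3·(-3) + (-5)·3) = (3, -24)
w2 = Cw1 = (5·3 + 6·(-24); 3·3 + (-5)·(-24)) = (-129, 129)
Cw2 = (129, -1032)
w2·Cw2 = (-129)·129 + 129·(-1032) = -149769; w2·w2 = (-129)·(-129) + 129·129 = 33282
λ ≈ -149769/33282 = -4.50000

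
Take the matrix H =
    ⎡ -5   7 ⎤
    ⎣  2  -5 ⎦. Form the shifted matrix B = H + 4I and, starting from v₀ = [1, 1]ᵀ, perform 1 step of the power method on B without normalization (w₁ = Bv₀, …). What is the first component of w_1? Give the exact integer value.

6

B = H + 4I has rows (-1, 7); (2, -1)
w1 = Bv₀ = ((-1)·1 + 7·1; 2·1 + (-1)·1) = (6, 1)
Requested component of w1: 6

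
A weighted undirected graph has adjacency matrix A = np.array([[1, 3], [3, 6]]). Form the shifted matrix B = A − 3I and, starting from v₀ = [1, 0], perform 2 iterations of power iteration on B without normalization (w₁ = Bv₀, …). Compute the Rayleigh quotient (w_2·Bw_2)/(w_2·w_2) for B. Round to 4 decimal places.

B = A − 3I has rows (-2, 3); (3, 3)
w1 = Bv₀ = (-2, 3)
w2 = Bw1 = (13, 3)
Bw2 = (-17, 48)
w2·Bw2 = -77; w2·w2 = 178; μ ≈ -77/178 = -0.4326

μ ≈ -0.4326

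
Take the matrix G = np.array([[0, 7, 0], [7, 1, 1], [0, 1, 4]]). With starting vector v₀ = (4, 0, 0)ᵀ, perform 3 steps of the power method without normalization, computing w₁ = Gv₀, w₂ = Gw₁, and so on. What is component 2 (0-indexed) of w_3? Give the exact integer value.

w1 = Gv₀ = (0, 28, 0)
w2 = Gw1 = (196, 28, 28)
w3 = Gw2 = (196, 1428, 140)
The requested component of w3 is 140.

140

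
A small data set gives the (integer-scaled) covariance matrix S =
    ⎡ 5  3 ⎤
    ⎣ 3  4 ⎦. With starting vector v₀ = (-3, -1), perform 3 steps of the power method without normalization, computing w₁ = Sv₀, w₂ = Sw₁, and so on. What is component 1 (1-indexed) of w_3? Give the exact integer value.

w1 = Sv₀ = (5·(-3) + 3·(-1); 3·(-3) + 4·(-1)) = (-18, -13)
w2 = Sw1 = (5·(-18) + 3·(-13); 3·(-18) + 4·(-13)) = (-129, -106)
w3 = Sw2 = (-963, -811)
The requested component of w3 is -963.

-963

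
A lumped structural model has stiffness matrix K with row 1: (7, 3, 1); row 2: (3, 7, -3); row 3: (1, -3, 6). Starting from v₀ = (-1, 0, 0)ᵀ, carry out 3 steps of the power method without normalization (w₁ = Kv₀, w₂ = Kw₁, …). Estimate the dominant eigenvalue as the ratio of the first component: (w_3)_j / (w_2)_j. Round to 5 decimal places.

w1 = Kv₀ = (-7, -3, -1)
w2 = Kw1 = (-59, -39, -4)
w3 = Kw2 = (-534, -438, 34)
Ratio at component: -534 / -59 = 9.05085

λ ≈ 9.05085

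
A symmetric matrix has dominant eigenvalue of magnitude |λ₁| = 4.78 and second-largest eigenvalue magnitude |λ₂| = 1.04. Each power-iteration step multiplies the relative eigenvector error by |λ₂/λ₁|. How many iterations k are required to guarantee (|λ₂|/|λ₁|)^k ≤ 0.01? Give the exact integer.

4

|λ₂/λ₁| = 1.04/4.78 = 0.21757
Need k ≥ ln(0.01) / ln(0.21757) = -4.6052 / -1.5252 ≈ 3.019
Smallest integer k satisfying the bound: 4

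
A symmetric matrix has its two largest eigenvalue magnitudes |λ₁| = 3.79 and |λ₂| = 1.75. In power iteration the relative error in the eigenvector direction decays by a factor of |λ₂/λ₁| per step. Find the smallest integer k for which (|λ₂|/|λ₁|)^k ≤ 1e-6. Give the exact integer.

18

|λ₂/λ₁| = 1.75/3.79 = 0.46174
Need k ≥ ln(1e-6) / ln(0.46174) = -13.8155 / -0.7728 ≈ 17.878
Smallest integer k satisfying the bound: 18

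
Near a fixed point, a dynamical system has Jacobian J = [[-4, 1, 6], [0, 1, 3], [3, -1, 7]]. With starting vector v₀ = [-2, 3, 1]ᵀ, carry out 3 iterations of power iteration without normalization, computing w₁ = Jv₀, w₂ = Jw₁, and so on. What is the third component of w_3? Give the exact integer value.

w1 = Jv₀ = ((-4)·(-2) + 1·3 + 6·1; 0·(-2) + 1·3 + 3·1; 3·(-2) + (-1)·3 + 7·1) = (17, 6, -2)
w2 = Jw1 = ((-4)·17 + 1·6 + 6·(-2); 0·17 + 1·6 + 3·(-2); 3·17 + (-1)·6 + 7·(-2)) = (-74, 0, 31)
w3 = Jw2 = (482, 93, -5)
The requested component of w3 is -5.

-5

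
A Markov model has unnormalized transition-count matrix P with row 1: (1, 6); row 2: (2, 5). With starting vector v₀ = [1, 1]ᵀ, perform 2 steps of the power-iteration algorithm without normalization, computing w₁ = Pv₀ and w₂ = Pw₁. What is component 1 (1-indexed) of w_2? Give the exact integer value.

w1 = Pv₀ = (1·1 + 6·1; 2·1 + 5·1) = (7, 7)
w2 = Pw1 = (1·7 + 6·7; 2·7 + 5·7) = (49, 49)
The requested component of w2 is 49.

49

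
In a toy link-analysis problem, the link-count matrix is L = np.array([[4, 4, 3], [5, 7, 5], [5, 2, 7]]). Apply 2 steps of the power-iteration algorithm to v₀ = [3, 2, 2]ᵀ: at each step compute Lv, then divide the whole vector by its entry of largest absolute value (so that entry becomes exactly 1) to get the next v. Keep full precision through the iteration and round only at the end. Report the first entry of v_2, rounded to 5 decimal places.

Lv0 = (26.000000, 39.000000, 33.000000); divide by 39.000000 → v1 = (0.666667, 1.000000, 0.846154)
Lv1 = (9.205128, 14.564103, 11.256410); divide by 14.564103 → v2 = (0.632042, 1.000000, 0.772887)
Requested entry of v2: 359/568 = 0.63204

0.63204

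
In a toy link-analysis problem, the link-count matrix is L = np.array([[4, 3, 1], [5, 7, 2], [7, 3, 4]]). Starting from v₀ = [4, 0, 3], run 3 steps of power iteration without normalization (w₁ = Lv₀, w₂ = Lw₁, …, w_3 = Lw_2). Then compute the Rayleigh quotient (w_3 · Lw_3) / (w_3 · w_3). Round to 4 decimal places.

λ ≈ 11.3686

w1 = Lv₀ = (19, 26, 40)
w2 = Lw1 = (194, 357, 371)
w3 = Lw2 = (2218, 4211, 3913)
Lw3 = (25418, 48393, 43811)
w3·Lw3 = 2218·25418 + 4211·48393 + 3913·43811 = 431592490; w3·w3 = 2218·2218 + 4211·4211 + 3913·3913 = 37963614
λ ≈ 431592490/37963614 = 11.3686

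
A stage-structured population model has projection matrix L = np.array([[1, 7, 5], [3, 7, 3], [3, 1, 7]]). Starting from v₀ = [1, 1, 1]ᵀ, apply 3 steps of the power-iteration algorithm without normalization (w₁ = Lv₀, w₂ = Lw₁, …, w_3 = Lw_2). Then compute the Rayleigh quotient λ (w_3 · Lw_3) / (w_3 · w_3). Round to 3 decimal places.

w1 = Lv₀ = (13, 13, 11)
w2 = Lw1 = (159, 163, 129)
w3 = Lw2 = (1945, 2005, 1543)
Lw3 = (23695, 24499, 18641)
w3·Lw3 = 1945·23695 + 2005·24499 + 1543·18641 = 123970333; w3·w3 = 1945·1945 + 2005·2005 + 1543·1543 = 10183899
λ ≈ 123970333/10183899 = 12.173

λ ≈ 12.173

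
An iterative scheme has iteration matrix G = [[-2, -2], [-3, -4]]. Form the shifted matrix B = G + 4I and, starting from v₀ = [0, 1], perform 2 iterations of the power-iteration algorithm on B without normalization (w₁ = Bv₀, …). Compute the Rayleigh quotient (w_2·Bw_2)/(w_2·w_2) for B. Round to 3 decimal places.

2.923

B = G + 4I has rows (2, -2); (-3, 0)
w1 = Bv₀ = (-2, 0)
w2 = Bw1 = (-4, 6)
Bw2 = (-20, 12)
w2·Bw2 = 152; w2·w2 = 52; μ ≈ 152/52 = 2.923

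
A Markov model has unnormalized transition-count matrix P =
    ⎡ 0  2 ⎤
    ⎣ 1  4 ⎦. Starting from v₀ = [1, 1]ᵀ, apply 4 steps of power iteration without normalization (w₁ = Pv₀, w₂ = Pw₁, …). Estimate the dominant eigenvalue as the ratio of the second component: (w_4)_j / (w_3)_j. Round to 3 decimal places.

4.449

w1 = Pv₀ = (0·1 + 2·1; 1·1 + 4·1) = (2, 5)
w2 = Pw1 = (0·2 + 2·5; 1·2 + 4·5) = (10, 22)
w3 = Pw2 = (44, 98)
w4 = Pw3 = (196, 436)
Ratio at component: 436 / 98 = 4.449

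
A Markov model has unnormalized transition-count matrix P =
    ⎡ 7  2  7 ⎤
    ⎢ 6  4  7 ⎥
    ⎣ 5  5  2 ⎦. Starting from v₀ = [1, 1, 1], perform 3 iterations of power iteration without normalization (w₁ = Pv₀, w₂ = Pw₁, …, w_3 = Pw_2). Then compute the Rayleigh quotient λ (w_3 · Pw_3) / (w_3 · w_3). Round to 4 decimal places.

w1 = Pv₀ = (7·1 + 2·1 + 7·1; 6·1 + 4·1 + 7·1; 5·1 + 5·1 + 2·1) = (16, 17, 12)
w2 = Pw1 = (7·16 + 2·17 + 7·12; 6·16 + 4·17 + 7·12; 5·16 + 5·17 + 2·12) = (230, 248, 189)
w3 = Pw2 = (3429, 3695, 2768)
Pw3 = (50769, 54730, 41156)
w3·Pw3 = 3429·50769 + 3695·54730 + 2768·41156 = 490234059; w3·w3 = 3429·3429 + 3695·3695 + 2768·2768 = 33072890
λ ≈ 490234059/33072890 = 14.8228

14.8228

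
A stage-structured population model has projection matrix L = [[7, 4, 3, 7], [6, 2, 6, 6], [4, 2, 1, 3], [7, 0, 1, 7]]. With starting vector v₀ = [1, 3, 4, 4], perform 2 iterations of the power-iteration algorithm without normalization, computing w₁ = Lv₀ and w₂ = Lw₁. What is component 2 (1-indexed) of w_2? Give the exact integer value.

w1 = Lv₀ = (59, 60, 26, 39)
w2 = Lw1 = (1004, 864, 499, 712)
The requested component of w2 is 864.

864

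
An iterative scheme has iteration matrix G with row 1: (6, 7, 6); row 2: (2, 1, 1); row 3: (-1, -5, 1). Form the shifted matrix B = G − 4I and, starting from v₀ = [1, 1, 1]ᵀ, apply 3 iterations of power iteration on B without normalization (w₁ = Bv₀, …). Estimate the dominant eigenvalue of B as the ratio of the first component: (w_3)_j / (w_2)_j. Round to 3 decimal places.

B = G − 4I has rows (2, 7, 6); (2, -3, 1); (-1, -5, -3)
w1 = Bv₀ = (15, 0, -9)
w2 = Bw1 = (-24, 21, 12)
w3 = Bw2 = (171, -99, -117)
Ratio: 171/-24 = -7.125

-7.125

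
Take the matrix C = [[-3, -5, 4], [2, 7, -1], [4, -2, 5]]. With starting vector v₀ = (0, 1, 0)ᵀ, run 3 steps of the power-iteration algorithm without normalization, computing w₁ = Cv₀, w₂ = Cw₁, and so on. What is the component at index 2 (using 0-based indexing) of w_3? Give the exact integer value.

w1 = Cv₀ = (-5, 7, -2)
w2 = Cw1 = (-28, 41, -44)
w3 = Cw2 = (-297, 275, -414)
The requested component of w3 is -414.

-414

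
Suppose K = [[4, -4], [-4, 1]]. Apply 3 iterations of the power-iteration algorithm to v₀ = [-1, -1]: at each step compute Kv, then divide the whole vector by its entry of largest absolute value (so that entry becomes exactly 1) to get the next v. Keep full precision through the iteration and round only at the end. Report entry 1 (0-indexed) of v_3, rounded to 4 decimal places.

-0.8500

Kv0 = (0.00000, 3.00000); divide by 3.00000 → v1 = (0.00000, 1.00000)
Kv1 = (-4.00000, 1.00000); divide by -4.00000 → v2 = (1.00000, -0.25000)
Kv2 = (5.00000, -4.25000); divide by 5.00000 → v3 = (1.00000, -0.85000)
Requested entry of v3: 51/-60 = -0.8500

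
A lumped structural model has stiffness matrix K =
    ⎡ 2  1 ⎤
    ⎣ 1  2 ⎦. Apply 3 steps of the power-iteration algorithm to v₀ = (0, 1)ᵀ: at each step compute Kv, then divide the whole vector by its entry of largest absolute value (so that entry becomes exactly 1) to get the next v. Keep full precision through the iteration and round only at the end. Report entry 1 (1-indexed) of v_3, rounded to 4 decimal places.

Kv0 = (1.00000, 2.00000); divide by 2.00000 → v1 = (0.50000, 1.00000)
Kv1 = (2.00000, 2.50000); divide by 2.50000 → v2 = (0.80000, 1.00000)
Kv2 = (2.60000, 2.80000); divide by 2.80000 → v3 = (0.92857, 1.00000)
Requested entry of v3: 13/14 = 0.9286

0.9286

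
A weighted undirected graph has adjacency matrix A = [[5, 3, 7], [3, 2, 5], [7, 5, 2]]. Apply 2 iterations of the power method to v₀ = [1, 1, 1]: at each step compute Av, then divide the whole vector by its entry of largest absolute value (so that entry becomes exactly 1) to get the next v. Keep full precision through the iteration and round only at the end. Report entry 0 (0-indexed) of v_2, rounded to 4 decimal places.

1.0000

Av0 = (15.00000, 10.00000, 14.00000); divide by 15.00000 → v1 = (1.00000, 0.66667, 0.93333)
Av1 = (13.53333, 9.00000, 12.20000); divide by 13.53333 → v2 = (1.00000, 0.66502, 0.90148)
Requested entry of v2: 203/203 = 1.0000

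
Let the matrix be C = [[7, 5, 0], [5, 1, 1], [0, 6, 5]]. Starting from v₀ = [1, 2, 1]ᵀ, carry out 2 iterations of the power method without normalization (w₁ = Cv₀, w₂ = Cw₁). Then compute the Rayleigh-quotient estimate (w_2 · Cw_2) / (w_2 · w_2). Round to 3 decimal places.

λ ≈ 10.075

w1 = Cv₀ = (7·1 + 5·2 + 0·1; 5·1 + 1·2 + 1·1; 0·1 + 6·2 + 5·1) = (17, 8, 17)
w2 = Cw1 = (7·17 + 5·8 + 0·17; 5·17 + 1·8 + 1·17; 0·17 + 6·8 + 5·17) = (159, 110, 133)
Cw2 = (1663, 1038, 1325)
w2·Cw2 = 159·1663 + 110·1038 + 133·1325 = 554822; w2·w2 = 159·159 + 110·110 + 133·133 = 55070
λ ≈ 554822/55070 = 10.075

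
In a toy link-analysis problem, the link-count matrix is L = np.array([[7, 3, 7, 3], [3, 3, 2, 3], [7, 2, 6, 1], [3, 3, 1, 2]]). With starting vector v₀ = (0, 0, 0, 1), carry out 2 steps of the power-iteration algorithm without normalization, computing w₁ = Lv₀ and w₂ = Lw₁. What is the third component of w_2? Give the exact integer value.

35

w1 = Lv₀ = (3, 3, 1, 2)
w2 = Lw1 = (43, 26, 35, 23)
The requested component of w2 is 35.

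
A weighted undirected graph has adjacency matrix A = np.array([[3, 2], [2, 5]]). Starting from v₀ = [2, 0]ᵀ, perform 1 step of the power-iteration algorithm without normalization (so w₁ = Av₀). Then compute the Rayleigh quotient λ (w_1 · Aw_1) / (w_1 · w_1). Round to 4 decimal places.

5.4615

w1 = Av₀ = (3·2 + 2·0; 2·2 + 5·0) = (6, 4)
Aw1 = (26, 32)
w1·Aw1 = 6·26 + 4·32 = 284; w1·w1 = 6·6 + 4·4 = 52
λ ≈ 284/52 = 5.4615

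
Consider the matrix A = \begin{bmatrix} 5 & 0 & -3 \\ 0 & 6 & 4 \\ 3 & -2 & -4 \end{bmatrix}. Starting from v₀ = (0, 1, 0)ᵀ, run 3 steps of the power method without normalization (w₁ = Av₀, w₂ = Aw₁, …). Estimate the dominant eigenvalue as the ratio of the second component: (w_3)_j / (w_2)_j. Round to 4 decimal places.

λ ≈ 5.4286

w1 = Av₀ = (5·0 + 0·1 + (-3)·0; 0·0 + 6·1 + 4·0; 3·0 + (-2)·1 + (-4)·0) = (0, 6, -2)
w2 = Aw1 = (5·0 + 0·6 + (-3)·(-2); 0·0 + 6·6 + 4·(-2); 3·0 + (-2)·6 + (-4)·(-2)) = (6, 28, -4)
w3 = Aw2 = (42, 152, -22)
Ratio at component: 152 / 28 = 5.4286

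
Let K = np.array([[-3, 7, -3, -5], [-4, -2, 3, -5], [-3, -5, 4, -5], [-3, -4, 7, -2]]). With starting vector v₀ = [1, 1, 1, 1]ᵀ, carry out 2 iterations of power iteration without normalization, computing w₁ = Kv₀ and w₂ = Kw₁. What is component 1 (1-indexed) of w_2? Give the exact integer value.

w1 = Kv₀ = ((-3)·1 + 7·1 + (-3)·1 + (-5)·1; (-4)·1 + (-2)·1 + 3·1 + (-5)·1; (-3)·1 + (-5)·1 + 4·1 + (-5)·1; (-3)·1 + (-4)·1 + 7·1 + (-2)·1) = (-4, -8, -9, -2)
w2 = Kw1 = ((-3)·(-4) + 7·(-8) + (-3)·(-9) + (-5)·(-2); (-4)·(-4) + (-2)·(-8) + 3·(-9) + (-5)·(-2); (-3)·(-4) + (-5)·(-8) + 4·(-9) + (-5)·(-2); (-3)·(-4) + (-4)·(-8) + 7·(-9) + (-2)·(-2)) = (-7, 15, 26, -15)
The requested component of w2 is -7.

-7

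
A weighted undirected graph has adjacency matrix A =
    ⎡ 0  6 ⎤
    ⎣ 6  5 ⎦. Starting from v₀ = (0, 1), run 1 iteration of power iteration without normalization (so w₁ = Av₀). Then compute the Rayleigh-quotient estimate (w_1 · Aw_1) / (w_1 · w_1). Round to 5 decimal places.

λ ≈ 7.95082

w1 = Av₀ = (0·0 + 6·1; 6·0 + 5·1) = (6, 5)
Aw1 = (30, 61)
w1·Aw1 = 6·30 + 5·61 = 485; w1·w1 = 6·6 + 5·5 = 61
λ ≈ 485/61 = 7.95082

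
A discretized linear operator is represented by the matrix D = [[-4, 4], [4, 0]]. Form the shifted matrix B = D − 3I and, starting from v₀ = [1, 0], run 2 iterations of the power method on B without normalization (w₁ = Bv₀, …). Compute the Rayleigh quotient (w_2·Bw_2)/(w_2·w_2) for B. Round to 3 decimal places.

B = D − 3I has rows (-7, 4); (4, -3)
w1 = Bv₀ = (-7, 4)
w2 = Bw1 = (65, -40)
Bw2 = (-615, 380)
w2·Bw2 = -55175; w2·w2 = 5825; μ ≈ -55175/5825 = -9.472

-9.472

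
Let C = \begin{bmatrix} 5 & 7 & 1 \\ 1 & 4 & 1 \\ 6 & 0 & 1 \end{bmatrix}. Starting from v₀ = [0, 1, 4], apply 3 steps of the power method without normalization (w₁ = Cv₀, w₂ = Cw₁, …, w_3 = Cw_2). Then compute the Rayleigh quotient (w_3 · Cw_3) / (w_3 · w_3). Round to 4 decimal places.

w1 = Cv₀ = (11, 8, 4)
w2 = Cw1 = (115, 47, 70)
w3 = Cw2 = (974, 373, 760)
Cw3 = (8241, 3226, 6604)
w3·Cw3 = 974·8241 + 373·3226 + 760·6604 = 14249072; w3·w3 = 974·974 + 373·373 + 760·760 = 1665405
λ ≈ 14249072/1665405 = 8.5559

λ ≈ 8.5559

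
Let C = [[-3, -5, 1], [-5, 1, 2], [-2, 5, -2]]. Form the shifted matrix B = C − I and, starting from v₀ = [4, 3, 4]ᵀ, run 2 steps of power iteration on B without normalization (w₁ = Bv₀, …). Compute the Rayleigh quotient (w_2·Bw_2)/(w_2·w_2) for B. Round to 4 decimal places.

μ ≈ -7.1877

B = C − I has rows (-4, -5, 1); (-5, 0, 2); (-2, 5, -3)
w1 = Bv₀ = ((-4)·4 + (-5)·3 + 1·4; (-5)·4 + 0·3 + 2·4; (-2)·4 + 5·3 + (-3)·4) = (-27, -12, -5)
w2 = Bw1 = ((-4)·(-27) + (-5)·(-12) + 1·(-5); (-5)·(-27) + 0·(-12) + 2·(-5); (-2)·(-27) + 5·(-12) + (-3)·(-5)) = (163, 125, 9)
Bw2 = (-1268, -797, 272)
w2·Bw2 = -303861; w2·w2 = 42275; μ ≈ -303861/42275 = -7.1877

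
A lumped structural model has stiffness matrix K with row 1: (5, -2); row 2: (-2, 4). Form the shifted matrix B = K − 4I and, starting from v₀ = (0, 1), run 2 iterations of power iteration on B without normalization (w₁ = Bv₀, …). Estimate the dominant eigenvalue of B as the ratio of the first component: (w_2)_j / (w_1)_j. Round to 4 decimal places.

B = K − 4I has rows (1, -2); (-2, 0)
w1 = Bv₀ = (-2, 0)
w2 = Bw1 = (-2, 4)
Ratio: -2/-2 = 1.0000

1.0000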